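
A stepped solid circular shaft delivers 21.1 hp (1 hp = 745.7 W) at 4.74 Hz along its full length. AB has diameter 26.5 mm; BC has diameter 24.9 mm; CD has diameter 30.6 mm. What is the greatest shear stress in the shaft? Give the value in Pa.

1.74e8 Pa

ω = 2π·4.74 = 29.78 rad/s, so T = P/ω = 21.1×745.7 / 29.78 = 528.3 N·m.
Under the same torque, τ_max = 16T/(πd³) is largest where d is smallest — segment BC (d = 24.9 mm).
τ_max = 16·528.3/(π·(0.0249)³) = 1.743×10^8 Pa.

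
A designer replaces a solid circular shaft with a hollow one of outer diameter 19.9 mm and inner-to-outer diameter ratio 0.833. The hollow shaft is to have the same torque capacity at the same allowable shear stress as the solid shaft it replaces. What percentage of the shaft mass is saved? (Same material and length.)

52.6 %

Equal τ_max and T ⇒ the solid shaft needs d_s³ = d_o³(1−k⁴), so d_s = 19.9·(1−0.833⁴)^(1/3) = 15.99 mm.
Area ratio A_h/A_s = d_o²(1−k²)/d_s² = (1−k²)/(1−k⁴)^(2/3) = 0.4743.
Mass saving = 1 − 0.4743 = 52.6 %.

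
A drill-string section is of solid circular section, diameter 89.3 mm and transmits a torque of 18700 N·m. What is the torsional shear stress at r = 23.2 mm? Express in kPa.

69500 kPa

J = πd⁴/32 = π(0.0893)⁴/32 = 6.243×10^-6 m⁴.
Shear stress varies linearly with radius: τ = T·r/J = 18700 × 0.0232 / 6.243×10^-6 = 6.949×10^7 Pa.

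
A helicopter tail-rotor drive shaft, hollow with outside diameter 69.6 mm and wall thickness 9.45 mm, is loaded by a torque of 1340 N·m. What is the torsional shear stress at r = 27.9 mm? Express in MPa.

22.6 MPa

J = π(d_o⁴ − d_i⁴)/32 = π(0.0696⁴ − 0.0507⁴)/32 = 1.655×10^-6 m⁴.
Shear stress varies linearly with radius: τ = T·r/J = 1340 × 0.0279 / 1.655×10^-6 = 2.259×10^7 Pa.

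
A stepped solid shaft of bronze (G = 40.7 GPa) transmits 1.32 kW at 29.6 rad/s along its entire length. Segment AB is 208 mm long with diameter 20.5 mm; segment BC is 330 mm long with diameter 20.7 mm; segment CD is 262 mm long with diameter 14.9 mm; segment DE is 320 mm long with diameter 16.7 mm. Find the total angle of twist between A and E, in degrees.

ω = 29.6 rad/s, so T = P/ω = 1.32×10³ / 29.60 = 44.59 N·m.
J_AB = π(0.0205)⁴/32 = 1.73×10^-8 m⁴; J_BC = π(0.0207)⁴/32 = 1.80×10^-8 m⁴; J_CD = π(0.0149)⁴/32 = 4.84×10^-9 m⁴; J_DE = π(0.0167)⁴/32 = 7.64×10^-9 m⁴.
θ = (T/G)·Σ L_i/J_i = (44.59/40.7×10⁹)·(0.208/1.73×10^-8 + 0.330/1.80×10^-8 + 0.262/4.84×10^-9 + 0.320/7.64×10^-9) = 0.1384 rad.

7.93°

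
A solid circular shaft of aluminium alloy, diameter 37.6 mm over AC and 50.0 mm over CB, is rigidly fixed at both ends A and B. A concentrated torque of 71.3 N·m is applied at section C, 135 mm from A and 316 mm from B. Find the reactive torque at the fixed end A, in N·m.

Compatibility: T_A·a/J_AC = T_B·b/J_CB with T_A + T_B = T₀.
J_AC = 1.96×10^-7 m⁴, J_CB = 6.14×10^-7 m⁴, so T_A = T₀·(J_AC/a)/((J_AC/a)+(J_CB/b)) = 30.52 N·m, T_B = 40.78 N·m.

30.5 N·m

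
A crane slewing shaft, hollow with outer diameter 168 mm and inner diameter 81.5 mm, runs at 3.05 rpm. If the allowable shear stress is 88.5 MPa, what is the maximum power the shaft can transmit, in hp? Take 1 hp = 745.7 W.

J = π(d_o⁴ − d_i⁴)/32 = π(0.168⁴ − 0.0815⁴)/32 = 7.387×10^-5 m⁴.
T_max = τ_allow·J/r = 8.85×10^7 × 7.387×10^-5 / 0.0840 = 77830 N·m.
ω = 2π·3.05/60 = 0.3194 rad/s, so P_max = T_max·ω = 2.486×10^4 W.

33.3 hp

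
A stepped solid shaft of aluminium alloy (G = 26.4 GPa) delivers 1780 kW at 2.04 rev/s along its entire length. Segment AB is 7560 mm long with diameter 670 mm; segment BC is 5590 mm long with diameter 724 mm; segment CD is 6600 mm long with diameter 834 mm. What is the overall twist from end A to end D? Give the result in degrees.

ω = 2π·2.04 = 12.82 rad/s, so T = P/ω = 1780×10³ / 12.82 = 138900 N·m.
J_AB = π(0.670)⁴/32 = 0.0198 m⁴; J_BC = π(0.724)⁴/32 = 0.0270 m⁴; J_CD = π(0.834)⁴/32 = 0.0475 m⁴.
θ = (T/G)·Σ L_i/J_i = (138900/26.4×10⁹)·(7.56/0.0198 + 5.59/0.0270 + 6.60/0.0475) = 3.831×10^-3 rad.

0.220°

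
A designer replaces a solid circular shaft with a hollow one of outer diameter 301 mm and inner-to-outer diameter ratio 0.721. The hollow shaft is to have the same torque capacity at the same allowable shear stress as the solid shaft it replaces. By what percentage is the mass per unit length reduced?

Equal τ_max and T ⇒ the solid shaft needs d_s³ = d_o³(1−k⁴), so d_s = 301·(1−0.721⁴)^(1/3) = 271.0 mm.
Area ratio A_h/A_s = d_o²(1−k²)/d_s² = (1−k²)/(1−k⁴)^(2/3) = 0.5924.
Mass saving = 1 − 0.5924 = 40.8 %.

40.8 %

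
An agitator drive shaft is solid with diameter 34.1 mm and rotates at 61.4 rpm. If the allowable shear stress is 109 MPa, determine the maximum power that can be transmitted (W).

5460 W

J = πd⁴/32 = π(0.0341)⁴/32 = 1.327×10^-7 m⁴.
T_max = τ_allow·J/r = 1.09×10^8 × 1.327×10^-7 / 0.0170 = 848.6 N·m.
ω = 2π·61.4/60 = 6.430 rad/s, so P_max = T_max·ω = 5457 W.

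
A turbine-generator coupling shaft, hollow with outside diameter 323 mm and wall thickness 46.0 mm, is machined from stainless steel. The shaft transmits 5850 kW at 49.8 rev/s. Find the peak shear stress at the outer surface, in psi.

555 psi

ω = 2π·49.8 = 312.9 rad/s, so T = P/ω = 5850×10³ / 312.9 = 18700 N·m.
J = π(d_o⁴ − d_i⁴)/32 = π(0.323⁴ − 0.231⁴)/32 = 7.890×10^-4 m⁴.
τ_max = T·r/J = 18700 × 0.162 / 7.890×10^-4 = 3.827×10^6 Pa.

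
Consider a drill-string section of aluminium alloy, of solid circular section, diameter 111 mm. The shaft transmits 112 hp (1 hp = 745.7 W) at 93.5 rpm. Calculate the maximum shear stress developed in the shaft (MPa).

ω = 2π·93.5/60 = 9.791 rad/s, so T = P/ω = 112×745.7 / 9.791 = 8530 N·m.
J = πd⁴/32 = π(0.111)⁴/32 = 1.490×10^-5 m⁴.
τ_max = T·r/J = 8530 × 0.0555 / 1.490×10^-5 = 3.176×10^7 Pa.

31.8 MPa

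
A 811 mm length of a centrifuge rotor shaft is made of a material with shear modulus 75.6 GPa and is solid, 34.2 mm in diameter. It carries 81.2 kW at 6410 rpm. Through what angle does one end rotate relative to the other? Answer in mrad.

ω = 2π·6410/60 = 671.3 rad/s, so T = P/ω = 81.2×10³ / 671.3 = 121.0 N·m.
J = πd⁴/32 = π(0.0342)⁴/32 = 1.343×10^-7 m⁴.
θ = T·L/(G·J) = 121.0 × 0.811 / (75.6×10⁹ × 1.343×10^-7) = 9.662×10^-3 rad.

9.66 mrad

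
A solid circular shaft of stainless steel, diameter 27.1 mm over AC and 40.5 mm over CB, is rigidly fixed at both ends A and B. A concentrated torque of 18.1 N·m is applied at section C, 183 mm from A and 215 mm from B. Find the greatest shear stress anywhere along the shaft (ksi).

Compatibility: T_A·a/J_AC = T_B·b/J_CB with T_A + T_B = T₀.
J_AC = 5.30×10^-8 m⁴, J_CB = 2.64×10^-7 m⁴, so T_A = T₀·(J_AC/a)/((J_AC/a)+(J_CB/b)) = 3.450 N·m, T_B = 14.65 N·m.
τ in each portion: τ_AC = 8.83×10^5 Pa, τ_CB = 1.12×10^6 Pa; maximum is in CB.
τ_max = T_CB·r/J = 14.65·0.0203/2.64×10^-7 = 1.123×10^6 Pa.

0.163 ksi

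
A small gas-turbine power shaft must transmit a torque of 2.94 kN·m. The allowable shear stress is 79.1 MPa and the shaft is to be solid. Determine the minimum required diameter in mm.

57.4 mm

For a solid shaft τ_max = 16T/(πd³), so d = (16T/(π τ_allow))^(1/3) = (16·2940/(π·7.91×10^7))^(1/3) = 0.05742 m.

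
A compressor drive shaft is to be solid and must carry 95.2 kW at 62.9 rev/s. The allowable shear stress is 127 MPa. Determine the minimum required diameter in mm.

21.3 mm

ω = 2π·62.9 = 395.2 rad/s, so T = P/ω = 95.2×10³ / 395.2 = 240.9 N·m.
For a solid shaft τ_max = 16T/(πd³), so d = (16T/(π τ_allow))^(1/3) = (16·240.9/(π·1.27×10^8))^(1/3) = 0.02130 m.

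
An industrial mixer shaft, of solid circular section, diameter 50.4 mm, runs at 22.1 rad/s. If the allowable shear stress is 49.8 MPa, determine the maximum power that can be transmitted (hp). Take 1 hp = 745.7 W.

37.1 hp

J = πd⁴/32 = π(0.0504)⁴/32 = 6.335×10^-7 m⁴.
T_max = τ_allow·J/r = 4.98×10^7 × 6.335×10^-7 / 0.0252 = 1252 N·m.
ω = 22.1 rad/s, so P_max = T_max·ω = 2.767×10^4 W.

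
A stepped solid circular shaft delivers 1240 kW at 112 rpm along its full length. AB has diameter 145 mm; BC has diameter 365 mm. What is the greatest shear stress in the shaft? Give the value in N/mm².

ω = 2π·112/60 = 11.73 rad/s, so T = P/ω = 1240×10³ / 11.73 = 105700 N·m.
Under the same torque, τ_max = 16T/(πd³) is largest where d is smallest — segment AB (d = 145 mm).
τ_max = 16·105700/(π·(0.145)³) = 1.766×10^8 Pa.

177 N/mm²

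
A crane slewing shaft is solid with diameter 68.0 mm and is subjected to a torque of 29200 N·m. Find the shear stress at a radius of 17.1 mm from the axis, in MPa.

J = πd⁴/32 = π(0.0680)⁴/32 = 2.099×10^-6 m⁴.
Shear stress varies linearly with radius: τ = T·r/J = 29200 × 0.0171 / 2.099×10^-6 = 2.379×10^8 Pa.

238 MPa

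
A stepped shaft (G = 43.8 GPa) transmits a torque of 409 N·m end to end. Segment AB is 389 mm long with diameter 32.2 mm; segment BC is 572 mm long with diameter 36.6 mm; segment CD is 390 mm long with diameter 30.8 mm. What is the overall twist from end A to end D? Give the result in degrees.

J_AB = π(0.0322)⁴/32 = 1.06×10^-7 m⁴; J_BC = π(0.0366)⁴/32 = 1.76×10^-7 m⁴; J_CD = π(0.0308)⁴/32 = 8.83×10^-8 m⁴.
θ = (T/G)·Σ L_i/J_i = (409.0/43.8×10⁹)·(0.389/1.06×10^-7 + 0.572/1.76×10^-7 + 0.390/8.83×10^-8) = 0.1060 rad.

6.07°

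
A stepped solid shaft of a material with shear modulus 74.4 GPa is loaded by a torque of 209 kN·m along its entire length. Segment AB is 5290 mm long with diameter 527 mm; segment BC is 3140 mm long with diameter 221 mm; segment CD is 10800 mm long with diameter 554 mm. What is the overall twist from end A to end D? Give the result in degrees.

J_AB = π(0.527)⁴/32 = 7.57×10^-3 m⁴; J_BC = π(0.221)⁴/32 = 2.34×10^-4 m⁴; J_CD = π(0.554)⁴/32 = 9.25×10^-3 m⁴.
θ = (T/G)·Σ L_i/J_i = (209000/74.4×10⁹)·(5.29/7.57×10^-3 + 3.14/2.34×10^-4 + 10.8/9.25×10^-3) = 0.04291 rad.

2.46°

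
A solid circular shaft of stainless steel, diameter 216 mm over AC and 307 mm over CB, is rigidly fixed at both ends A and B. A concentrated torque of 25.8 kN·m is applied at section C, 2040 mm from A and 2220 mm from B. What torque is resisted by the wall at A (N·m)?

Compatibility: T_A·a/J_AC = T_B·b/J_CB with T_A + T_B = T₀.
J_AC = 2.14×10^-4 m⁴, J_CB = 8.72×10^-4 m⁴, so T_A = T₀·(J_AC/a)/((J_AC/a)+(J_CB/b)) = 5432 N·m, T_B = 20370 N·m.

5430 N·m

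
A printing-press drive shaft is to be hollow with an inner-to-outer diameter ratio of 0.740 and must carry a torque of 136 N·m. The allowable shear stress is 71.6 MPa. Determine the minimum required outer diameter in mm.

24.0 mm

For a hollow shaft with d_i/d_o = 0.740: τ_max = 16T/(π d_o³ (1−k⁴)), so d_o = [16T/(π τ_allow (1−k⁴))]^(1/3) = [16·136.0/(π·7.16×10^7·0.7001)]^(1/3) = 0.02400 m.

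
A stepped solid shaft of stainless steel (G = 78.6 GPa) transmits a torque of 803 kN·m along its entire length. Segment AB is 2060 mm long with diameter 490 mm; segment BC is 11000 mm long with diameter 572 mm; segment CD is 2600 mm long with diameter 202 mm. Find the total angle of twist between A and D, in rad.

J_AB = π(0.490)⁴/32 = 5.66×10^-3 m⁴; J_BC = π(0.572)⁴/32 = 0.0105 m⁴; J_CD = π(0.202)⁴/32 = 1.63×10^-4 m⁴.
θ = (T/G)·Σ L_i/J_i = (803000/78.6×10⁹)·(2.06/5.66×10^-3 + 11.0/0.0105 + 2.60/1.63×10^-4) = 0.1769 rad.

0.177 rad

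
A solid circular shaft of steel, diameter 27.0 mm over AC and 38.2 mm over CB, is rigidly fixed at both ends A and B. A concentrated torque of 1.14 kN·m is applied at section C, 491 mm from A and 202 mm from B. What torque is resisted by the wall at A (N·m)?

Compatibility: T_A·a/J_AC = T_B·b/J_CB with T_A + T_B = T₀.
J_AC = 5.22×10^-8 m⁴, J_CB = 2.09×10^-7 m⁴, so T_A = T₀·(J_AC/a)/((J_AC/a)+(J_CB/b)) = 106.2 N·m, T_B = 1034 N·m.

106 N·m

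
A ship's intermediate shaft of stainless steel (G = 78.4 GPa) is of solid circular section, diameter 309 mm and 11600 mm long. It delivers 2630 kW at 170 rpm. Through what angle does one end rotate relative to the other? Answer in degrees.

1.40°

ω = 2π·170/60 = 17.80 rad/s, so T = P/ω = 2630×10³ / 17.80 = 147700 N·m.
J = πd⁴/32 = π(0.309)⁴/32 = 8.950×10^-4 m⁴.
θ = T·L/(G·J) = 147700 × 11.6 / (78.4×10⁹ × 8.950×10^-4) = 0.02442 rad.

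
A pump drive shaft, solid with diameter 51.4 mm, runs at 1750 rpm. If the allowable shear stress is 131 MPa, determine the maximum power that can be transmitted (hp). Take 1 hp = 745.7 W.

J = πd⁴/32 = π(0.0514)⁴/32 = 6.853×10^-7 m⁴.
T_max = τ_allow·J/r = 1.31×10^8 × 6.853×10^-7 / 0.0257 = 3493 N·m.
ω = 2π·1750/60 = 183.3 rad/s, so P_max = T_max·ω = 6.401×10^5 W.

858 hp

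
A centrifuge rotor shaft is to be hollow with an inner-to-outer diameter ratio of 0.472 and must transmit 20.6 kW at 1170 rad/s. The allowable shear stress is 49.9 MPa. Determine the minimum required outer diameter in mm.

ω = 1170 rad/s, so T = P/ω = 20.6×10³ / 1170 = 17.61 N·m.
For a hollow shaft with d_i/d_o = 0.472: τ_max = 16T/(π d_o³ (1−k⁴)), so d_o = [16T/(π τ_allow (1−k⁴))]^(1/3) = [16·17.61/(π·4.99×10^7·0.9504)]^(1/3) = 0.01237 m.

12.4 mm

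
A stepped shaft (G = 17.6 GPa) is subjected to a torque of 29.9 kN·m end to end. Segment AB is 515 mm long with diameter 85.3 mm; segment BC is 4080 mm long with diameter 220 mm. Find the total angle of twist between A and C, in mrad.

198 mrad

J_AB = π(0.0853)⁴/32 = 5.20×10^-6 m⁴; J_BC = π(0.220)⁴/32 = 2.30×10^-4 m⁴.
θ = (T/G)·Σ L_i/J_i = (29900/17.6×10⁹)·(0.515/5.20×10^-6 + 4.08/2.30×10^-4) = 0.1985 rad.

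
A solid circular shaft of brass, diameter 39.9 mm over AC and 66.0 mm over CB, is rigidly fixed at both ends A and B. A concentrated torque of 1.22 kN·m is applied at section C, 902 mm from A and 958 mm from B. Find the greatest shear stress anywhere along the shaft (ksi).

2.75 ksi

Compatibility: T_A·a/J_AC = T_B·b/J_CB with T_A + T_B = T₀.
J_AC = 2.49×10^-7 m⁴, J_CB = 1.86×10^-6 m⁴, so T_A = T₀·(J_AC/a)/((J_AC/a)+(J_CB/b)) = 151.6 N·m, T_B = 1068 N·m.
τ in each portion: τ_AC = 1.22×10^7 Pa, τ_CB = 1.89×10^7 Pa; maximum is in CB.
τ_max = T_CB·r/J = 1068·0.0330/1.86×10^-6 = 1.893×10^7 Pa.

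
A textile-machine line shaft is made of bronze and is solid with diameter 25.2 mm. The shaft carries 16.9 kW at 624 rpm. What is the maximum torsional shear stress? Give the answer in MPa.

ω = 2π·624/60 = 65.35 rad/s, so T = P/ω = 16.9×10³ / 65.35 = 258.6 N·m.
J = πd⁴/32 = π(0.0252)⁴/32 = 3.959×10^-8 m⁴.
τ_max = T·r/J = 258.6 × 0.0126 / 3.959×10^-8 = 8.231×10^7 Pa.

82.3 MPa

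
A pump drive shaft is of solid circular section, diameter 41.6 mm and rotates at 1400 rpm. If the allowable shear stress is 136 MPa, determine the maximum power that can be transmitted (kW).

282 kW

J = πd⁴/32 = π(0.0416)⁴/32 = 2.940×10^-7 m⁴.
T_max = τ_allow·J/r = 1.36×10^8 × 2.940×10^-7 / 0.0208 = 1922 N·m.
ω = 2π·1400/60 = 146.6 rad/s, so P_max = T_max·ω = 2.818×10^5 W.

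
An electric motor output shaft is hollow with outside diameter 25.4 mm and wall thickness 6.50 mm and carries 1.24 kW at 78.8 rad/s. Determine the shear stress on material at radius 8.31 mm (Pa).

3.39e6 Pa

ω = 78.8 rad/s, so T = P/ω = 1.24×10³ / 78.80 = 15.74 N·m.
J = π(d_o⁴ − d_i⁴)/32 = π(0.0254⁴ − 0.0124⁴)/32 = 3.854×10^-8 m⁴.
Shear stress varies linearly with radius: τ = T·r/J = 15.74 × 0.00831 / 3.854×10^-8 = 3.393×10^6 Pa.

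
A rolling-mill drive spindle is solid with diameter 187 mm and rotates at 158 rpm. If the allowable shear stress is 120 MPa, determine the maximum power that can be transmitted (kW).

J = πd⁴/32 = π(0.187)⁴/32 = 1.201×10^-4 m⁴.
T_max = τ_allow·J/r = 1.20×10^8 × 1.201×10^-4 / 0.0935 = 154100 N·m.
ω = 2π·158/60 = 16.55 rad/s, so P_max = T_max·ω = 2.549×10^6 W.

2550 kW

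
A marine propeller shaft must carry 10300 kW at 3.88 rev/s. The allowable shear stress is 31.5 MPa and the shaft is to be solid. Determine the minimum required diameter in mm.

409 mm

ω = 2π·3.88 = 24.38 rad/s, so T = P/ω = 10300×10³ / 24.38 = 422500 N·m.
For a solid shaft τ_max = 16T/(πd³), so d = (16T/(π τ_allow))^(1/3) = (16·422500/(π·3.15×10^7))^(1/3) = 0.4088 m.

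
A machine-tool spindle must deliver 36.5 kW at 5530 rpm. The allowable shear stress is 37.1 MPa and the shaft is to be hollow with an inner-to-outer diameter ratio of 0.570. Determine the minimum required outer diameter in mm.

21.3 mm

ω = 2π·5530/60 = 579.1 rad/s, so T = P/ω = 36.5×10³ / 579.1 = 63.03 N·m.
For a hollow shaft with d_i/d_o = 0.570: τ_max = 16T/(π d_o³ (1−k⁴)), so d_o = [16T/(π τ_allow (1−k⁴))]^(1/3) = [16·63.03/(π·3.71×10^7·0.8944)]^(1/3) = 0.02131 m.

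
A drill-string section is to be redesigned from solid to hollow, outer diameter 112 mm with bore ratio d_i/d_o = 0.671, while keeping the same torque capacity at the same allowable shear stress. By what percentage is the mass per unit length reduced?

36.1 %

Equal τ_max and T ⇒ the solid shaft needs d_s³ = d_o³(1−k⁴), so d_s = 112·(1−0.671⁴)^(1/3) = 103.9 mm.
Area ratio A_h/A_s = d_o²(1−k²)/d_s² = (1−k²)/(1−k⁴)^(2/3) = 0.6394.
Mass saving = 1 − 0.6394 = 36.1 %.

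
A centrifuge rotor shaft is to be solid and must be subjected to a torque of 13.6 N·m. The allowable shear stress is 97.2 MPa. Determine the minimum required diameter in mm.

8.93 mm

For a solid shaft τ_max = 16T/(πd³), so d = (16T/(π τ_allow))^(1/3) = (16·13.60/(π·9.72×10^7))^(1/3) = 0.008932 m.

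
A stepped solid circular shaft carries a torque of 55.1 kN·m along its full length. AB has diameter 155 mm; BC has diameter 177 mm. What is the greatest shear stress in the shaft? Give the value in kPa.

75400 kPa

Under the same torque, τ_max = 16T/(πd³) is largest where d is smallest — segment AB (d = 155 mm).
τ_max = 16·55100/(π·(0.155)³) = 7.536×10^7 Pa.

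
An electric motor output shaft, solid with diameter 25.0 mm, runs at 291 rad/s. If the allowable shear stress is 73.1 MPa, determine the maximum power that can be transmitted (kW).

65.3 kW

J = πd⁴/32 = π(0.0250)⁴/32 = 3.835×10^-8 m⁴.
T_max = τ_allow·J/r = 7.31×10^7 × 3.835×10^-8 / 0.0125 = 224.3 N·m.
ω = 291 rad/s, so P_max = T_max·ω = 6.526×10^4 W.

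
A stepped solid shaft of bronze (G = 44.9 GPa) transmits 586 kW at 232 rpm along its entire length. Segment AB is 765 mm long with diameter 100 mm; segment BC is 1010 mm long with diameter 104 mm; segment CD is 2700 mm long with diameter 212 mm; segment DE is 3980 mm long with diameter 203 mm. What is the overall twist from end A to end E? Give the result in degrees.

6.26°

ω = 2π·232/60 = 24.29 rad/s, so T = P/ω = 586×10³ / 24.29 = 24120 N·m.
J_AB = π(0.100)⁴/32 = 9.82×10^-6 m⁴; J_BC = π(0.104)⁴/32 = 1.15×10^-5 m⁴; J_CD = π(0.212)⁴/32 = 1.98×10^-4 m⁴; J_DE = π(0.203)⁴/32 = 1.67×10^-4 m⁴.
θ = (T/G)·Σ L_i/J_i = (24120/44.9×10⁹)·(0.765/9.82×10^-6 + 1.01/1.15×10^-5 + 2.70/1.98×10^-4 + 3.98/1.67×10^-4) = 0.1092 rad.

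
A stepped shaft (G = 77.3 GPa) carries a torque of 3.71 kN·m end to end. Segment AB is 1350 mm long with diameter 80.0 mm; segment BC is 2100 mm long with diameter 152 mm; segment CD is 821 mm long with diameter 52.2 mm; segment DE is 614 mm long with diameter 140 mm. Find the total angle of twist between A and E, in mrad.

J_AB = π(0.0800)⁴/32 = 4.02×10^-6 m⁴; J_BC = π(0.152)⁴/32 = 5.24×10^-5 m⁴; J_CD = π(0.0522)⁴/32 = 7.29×10^-7 m⁴; J_DE = π(0.140)⁴/32 = 3.77×10^-5 m⁴.
θ = (T/G)·Σ L_i/J_i = (3710/77.3×10⁹)·(1.35/4.02×10^-6 + 2.10/5.24×10^-5 + 0.821/7.29×10^-7 + 0.614/3.77×10^-5) = 0.07287 rad.

72.9 mrad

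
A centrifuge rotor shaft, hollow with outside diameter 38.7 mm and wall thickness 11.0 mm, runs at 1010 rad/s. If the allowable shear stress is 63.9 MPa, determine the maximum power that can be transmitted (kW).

J = π(d_o⁴ − d_i⁴)/32 = π(0.0387⁴ − 0.0167⁴)/32 = 2.126×10^-7 m⁴.
T_max = τ_allow·J/r = 6.39×10^7 × 2.126×10^-7 / 0.0194 = 702.0 N·m.
ω = 1010 rad/s, so P_max = T_max·ω = 7.090×10^5 W.

709 kW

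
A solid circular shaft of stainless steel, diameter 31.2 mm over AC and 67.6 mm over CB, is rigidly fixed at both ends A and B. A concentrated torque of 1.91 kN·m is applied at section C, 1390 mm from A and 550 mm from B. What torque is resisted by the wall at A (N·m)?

Compatibility: T_A·a/J_AC = T_B·b/J_CB with T_A + T_B = T₀.
J_AC = 9.30×10^-8 m⁴, J_CB = 2.05×10^-6 m⁴, so T_A = T₀·(J_AC/a)/((J_AC/a)+(J_CB/b)) = 33.69 N·m, T_B = 1876 N·m.

33.7 N·m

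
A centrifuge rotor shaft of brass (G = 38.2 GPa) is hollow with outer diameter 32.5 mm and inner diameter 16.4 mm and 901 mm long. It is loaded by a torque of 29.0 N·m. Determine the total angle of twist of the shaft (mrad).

J = π(d_o⁴ − d_i⁴)/32 = π(0.0325⁴ − 0.0164⁴)/32 = 1.024×10^-7 m⁴.
θ = T·L/(G·J) = 29.00 × 0.901 / (38.2×10⁹ × 1.024×10^-7) = 6.678×10^-3 rad.

6.68 mrad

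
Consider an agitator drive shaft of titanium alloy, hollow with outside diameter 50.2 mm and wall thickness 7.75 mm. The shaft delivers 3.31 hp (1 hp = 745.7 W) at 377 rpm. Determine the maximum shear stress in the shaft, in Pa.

3.26e6 Pa

ω = 2π·377/60 = 39.48 rad/s, so T = P/ω = 3.31×745.7 / 39.48 = 62.52 N·m.
J = π(d_o⁴ − d_i⁴)/32 = π(0.0502⁴ − 0.0347⁴)/32 = 4.811×10^-7 m⁴.
τ_max = T·r/J = 62.52 × 0.0251 / 4.811×10^-7 = 3.262×10^6 Pa.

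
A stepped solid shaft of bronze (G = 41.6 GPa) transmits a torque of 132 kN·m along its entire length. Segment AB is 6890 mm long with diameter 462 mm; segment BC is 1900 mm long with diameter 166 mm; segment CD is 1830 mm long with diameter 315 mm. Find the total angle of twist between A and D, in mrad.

J_AB = π(0.462)⁴/32 = 4.47×10^-3 m⁴; J_BC = π(0.166)⁴/32 = 7.45×10^-5 m⁴; J_CD = π(0.315)⁴/32 = 9.67×10^-4 m⁴.
θ = (T/G)·Σ L_i/J_i = (132000/41.6×10⁹)·(6.89/4.47×10^-3 + 1.90/7.45×10^-5 + 1.83/9.67×10^-4) = 0.09177 rad.

91.8 mrad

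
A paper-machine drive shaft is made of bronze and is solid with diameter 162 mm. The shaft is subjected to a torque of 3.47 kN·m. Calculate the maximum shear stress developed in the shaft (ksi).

0.603 ksi

J = πd⁴/32 = π(0.162)⁴/32 = 6.762×10^-5 m⁴.
τ_max = T·r/J = 3470 × 0.0810 / 6.762×10^-5 = 4.157×10^6 Pa.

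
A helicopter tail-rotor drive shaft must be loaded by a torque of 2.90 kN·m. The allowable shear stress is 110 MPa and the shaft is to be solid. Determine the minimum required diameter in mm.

51.2 mm

For a solid shaft τ_max = 16T/(πd³), so d = (16T/(π τ_allow))^(1/3) = (16·2900/(π·1.10×10^8))^(1/3) = 0.05121 m.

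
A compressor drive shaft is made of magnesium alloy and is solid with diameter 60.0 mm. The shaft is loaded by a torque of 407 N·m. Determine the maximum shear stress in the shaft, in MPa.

J = πd⁴/32 = π(0.0600)⁴/32 = 1.272×10^-6 m⁴.
τ_max = T·r/J = 407.0 × 0.0300 / 1.272×10^-6 = 9.596×10^6 Pa.

9.60 MPa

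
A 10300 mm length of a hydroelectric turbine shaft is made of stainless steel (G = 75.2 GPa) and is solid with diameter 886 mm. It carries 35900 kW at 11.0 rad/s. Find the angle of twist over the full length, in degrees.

ω = 11.0 rad/s, so T = P/ω = 35900×10³ / 11.00 = 3.264e6 N·m.
J = πd⁴/32 = π(0.886)⁴/32 = 0.06050 m⁴.
θ = T·L/(G·J) = 3.264e6 × 10.3 / (75.2×10⁹ × 0.06050) = 7.389×10^-3 rad.

0.423°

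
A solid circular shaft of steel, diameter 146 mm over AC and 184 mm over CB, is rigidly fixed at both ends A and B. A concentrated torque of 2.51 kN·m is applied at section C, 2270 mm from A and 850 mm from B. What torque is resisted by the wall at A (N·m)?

Compatibility: T_A·a/J_AC = T_B·b/J_CB with T_A + T_B = T₀.
J_AC = 4.46×10^-5 m⁴, J_CB = 1.13×10^-4 m⁴, so T_A = T₀·(J_AC/a)/((J_AC/a)+(J_CB/b)) = 324.4 N·m, T_B = 2186 N·m.

324 N·m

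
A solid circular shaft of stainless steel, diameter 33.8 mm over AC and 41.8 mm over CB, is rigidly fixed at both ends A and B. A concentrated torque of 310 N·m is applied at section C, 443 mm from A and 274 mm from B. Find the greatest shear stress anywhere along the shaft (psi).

2480 psi

Compatibility: T_A·a/J_AC = T_B·b/J_CB with T_A + T_B = T₀.
J_AC = 1.28×10^-7 m⁴, J_CB = 3.00×10^-7 m⁴, so T_A = T₀·(J_AC/a)/((J_AC/a)+(J_CB/b)) = 64.83 N·m, T_B = 245.2 N·m.
τ in each portion: τ_AC = 8.55×10^6 Pa, τ_CB = 1.71×10^7 Pa; maximum is in CB.
τ_max = T_CB·r/J = 245.2·0.0209/3.00×10^-7 = 1.710×10^7 Pa.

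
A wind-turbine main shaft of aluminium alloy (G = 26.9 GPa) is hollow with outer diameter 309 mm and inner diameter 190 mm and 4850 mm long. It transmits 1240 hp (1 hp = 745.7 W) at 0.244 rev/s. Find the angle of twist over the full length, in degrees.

8.12°

ω = 2π·0.244 = 1.533 rad/s, so T = P/ω = 1240×745.7 / 1.533 = 603100 N·m.
J = π(d_o⁴ − d_i⁴)/32 = π(0.309⁴ − 0.190⁴)/32 = 7.671×10^-4 m⁴.
θ = T·L/(G·J) = 603100 × 4.85 / (26.9×10⁹ × 7.671×10^-4) = 0.1418 rad.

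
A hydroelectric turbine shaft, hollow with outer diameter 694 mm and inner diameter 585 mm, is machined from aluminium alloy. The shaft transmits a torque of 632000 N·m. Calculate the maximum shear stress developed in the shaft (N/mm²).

19.4 N/mm²

J = π(d_o⁴ − d_i⁴)/32 = π(0.694⁴ − 0.585⁴)/32 = 0.01128 m⁴.
τ_max = T·r/J = 632000 × 0.347 / 0.01128 = 1.945×10^7 Pa.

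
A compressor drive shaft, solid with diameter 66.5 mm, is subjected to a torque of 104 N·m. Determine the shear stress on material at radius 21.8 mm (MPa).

J = πd⁴/32 = π(0.0665)⁴/32 = 1.920×10^-6 m⁴.
Shear stress varies linearly with radius: τ = T·r/J = 104.0 × 0.0218 / 1.920×10^-6 = 1.181×10^6 Pa.

1.18 MPa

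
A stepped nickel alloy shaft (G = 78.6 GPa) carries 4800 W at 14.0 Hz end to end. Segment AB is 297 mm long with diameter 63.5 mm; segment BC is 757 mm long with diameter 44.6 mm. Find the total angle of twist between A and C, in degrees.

ω = 2π·14.0 = 87.96 rad/s, so T = P/ω = 4800 / 87.96 = 54.57 N·m.
J_AB = π(0.0635)⁴/32 = 1.60×10^-6 m⁴; J_BC = π(0.0446)⁴/32 = 3.88×10^-7 m⁴.
θ = (T/G)·Σ L_i/J_i = (54.57/78.6×10⁹)·(0.297/1.60×10^-6 + 0.757/3.88×10^-7) = 1.482×10^-3 rad.

0.0849°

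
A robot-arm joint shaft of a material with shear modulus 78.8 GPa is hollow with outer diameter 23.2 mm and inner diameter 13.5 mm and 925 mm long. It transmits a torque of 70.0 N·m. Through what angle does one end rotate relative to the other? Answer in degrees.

1.87°

J = π(d_o⁴ − d_i⁴)/32 = π(0.0232⁴ − 0.0135⁴)/32 = 2.518×10^-8 m⁴.
θ = T·L/(G·J) = 70.00 × 0.925 / (78.8×10⁹ × 2.518×10^-8) = 0.03263 rad.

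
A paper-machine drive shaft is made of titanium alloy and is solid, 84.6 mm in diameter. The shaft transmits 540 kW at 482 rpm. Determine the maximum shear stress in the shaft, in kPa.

ω = 2π·482/60 = 50.47 rad/s, so T = P/ω = 540×10³ / 50.47 = 10700 N·m.
J = πd⁴/32 = π(0.0846)⁴/32 = 5.029×10^-6 m⁴.
τ_max = T·r/J = 10700 × 0.0423 / 5.029×10^-6 = 8.999×10^7 Pa.

90000 kPa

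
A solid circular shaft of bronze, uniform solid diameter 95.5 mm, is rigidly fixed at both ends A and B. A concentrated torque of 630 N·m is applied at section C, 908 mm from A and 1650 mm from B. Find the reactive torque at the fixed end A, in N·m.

With uniform GJ and both ends fixed, compatibility θ_AC = θ_CB gives T_A·a = T_B·b, together with T_A + T_B = T₀.
T_A = T₀·b/(a+b) = 630.0·1650/2558 = 406.4 N·m; T_B = 223.6 N·m.

406 N·m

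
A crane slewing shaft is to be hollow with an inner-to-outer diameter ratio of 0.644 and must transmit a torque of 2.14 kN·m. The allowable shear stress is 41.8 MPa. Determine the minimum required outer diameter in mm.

68.0 mm

For a hollow shaft with d_i/d_o = 0.644: τ_max = 16T/(π d_o³ (1−k⁴)), so d_o = [16T/(π τ_allow (1−k⁴))]^(1/3) = [16·2140/(π·4.18×10^7·0.8280)]^(1/3) = 0.06803 m.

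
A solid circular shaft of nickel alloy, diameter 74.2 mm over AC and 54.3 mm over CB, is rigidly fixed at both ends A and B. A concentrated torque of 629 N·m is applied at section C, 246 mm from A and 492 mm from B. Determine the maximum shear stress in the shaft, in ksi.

Compatibility: T_A·a/J_AC = T_B·b/J_CB with T_A + T_B = T₀.
J_AC = 2.98×10^-6 m⁴, J_CB = 8.53×10^-7 m⁴, so T_A = T₀·(J_AC/a)/((J_AC/a)+(J_CB/b)) = 550.1 N·m, T_B = 78.89 N·m.
τ in each portion: τ_AC = 6.86×10^6 Pa, τ_CB = 2.51×10^6 Pa; maximum is in AC.
τ_max = T_AC·r/J = 550.1·0.0371/2.98×10^-6 = 6.858×10^6 Pa.

0.995 ksi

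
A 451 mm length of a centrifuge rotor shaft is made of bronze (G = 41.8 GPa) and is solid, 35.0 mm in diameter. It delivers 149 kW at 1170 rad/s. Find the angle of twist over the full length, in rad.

0.00933 rad

ω = 1170 rad/s, so T = P/ω = 149×10³ / 1170 = 127.4 N·m.
J = πd⁴/32 = π(0.0350)⁴/32 = 1.473×10^-7 m⁴.
θ = T·L/(G·J) = 127.4 × 0.451 / (41.8×10⁹ × 1.473×10^-7) = 9.327×10^-3 rad.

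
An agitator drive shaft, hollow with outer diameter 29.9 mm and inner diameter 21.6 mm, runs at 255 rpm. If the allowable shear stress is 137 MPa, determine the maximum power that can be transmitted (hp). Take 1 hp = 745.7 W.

J = π(d_o⁴ − d_i⁴)/32 = π(0.0299⁴ − 0.0216⁴)/32 = 5.710×10^-8 m⁴.
T_max = τ_allow·J/r = 1.37×10^8 × 5.710×10^-8 / 0.0149 = 523.2 N·m.
ω = 2π·255/60 = 26.70 rad/s, so P_max = T_max·ω = 1.397×10^4 W.

18.7 hp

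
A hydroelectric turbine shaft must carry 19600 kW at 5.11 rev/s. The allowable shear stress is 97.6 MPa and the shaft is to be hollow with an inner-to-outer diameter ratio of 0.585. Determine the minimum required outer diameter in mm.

ω = 2π·5.11 = 32.11 rad/s, so T = P/ω = 19600×10³ / 32.11 = 610500 N·m.
For a hollow shaft with d_i/d_o = 0.585: τ_max = 16T/(π d_o³ (1−k⁴)), so d_o = [16T/(π τ_allow (1−k⁴))]^(1/3) = [16·610500/(π·9.76×10^7·0.8829)]^(1/3) = 0.3304 m.

330 mm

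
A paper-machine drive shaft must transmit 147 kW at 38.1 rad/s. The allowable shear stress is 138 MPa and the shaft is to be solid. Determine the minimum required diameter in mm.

ω = 38.1 rad/s, so T = P/ω = 147×10³ / 38.10 = 3858 N·m.
For a solid shaft τ_max = 16T/(πd³), so d = (16T/(π τ_allow))^(1/3) = (16·3858/(π·1.38×10^8))^(1/3) = 0.05222 m.

52.2 mm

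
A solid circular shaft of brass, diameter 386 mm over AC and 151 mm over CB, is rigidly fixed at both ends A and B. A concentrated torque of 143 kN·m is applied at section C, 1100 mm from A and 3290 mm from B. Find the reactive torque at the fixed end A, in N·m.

Compatibility: T_A·a/J_AC = T_B·b/J_CB with T_A + T_B = T₀.
J_AC = 2.18×10^-3 m⁴, J_CB = 5.10×10^-5 m⁴, so T_A = T₀·(J_AC/a)/((J_AC/a)+(J_CB/b)) = 141900 N·m, T_B = 1111 N·m.

142000 N·m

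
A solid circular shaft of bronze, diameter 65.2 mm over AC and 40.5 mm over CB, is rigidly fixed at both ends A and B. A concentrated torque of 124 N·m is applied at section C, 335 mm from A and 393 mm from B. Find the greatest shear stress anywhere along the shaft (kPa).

2020 kPa

Compatibility: T_A·a/J_AC = T_B·b/J_CB with T_A + T_B = T₀.
J_AC = 1.77×10^-6 m⁴, J_CB = 2.64×10^-7 m⁴, so T_A = T₀·(J_AC/a)/((J_AC/a)+(J_CB/b)) = 110.0 N·m, T_B = 13.96 N·m.
τ in each portion: τ_AC = 2.02×10^6 Pa, τ_CB = 1.07×10^6 Pa; maximum is in AC.
τ_max = T_AC·r/J = 110.0·0.0326/1.77×10^-6 = 2.022×10^6 Pa.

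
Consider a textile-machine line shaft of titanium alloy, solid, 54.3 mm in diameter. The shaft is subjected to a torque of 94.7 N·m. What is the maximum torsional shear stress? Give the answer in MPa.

3.01 MPa

J = πd⁴/32 = π(0.0543)⁴/32 = 8.535×10^-7 m⁴.
τ_max = T·r/J = 94.70 × 0.0271 / 8.535×10^-7 = 3.012×10^6 Pa.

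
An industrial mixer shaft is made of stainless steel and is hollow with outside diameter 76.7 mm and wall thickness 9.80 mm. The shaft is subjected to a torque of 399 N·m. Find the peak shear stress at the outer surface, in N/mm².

J = π(d_o⁴ − d_i⁴)/32 = π(0.0767⁴ − 0.0571⁴)/32 = 2.354×10^-6 m⁴.
τ_max = T·r/J = 399.0 × 0.0384 / 2.354×10^-6 = 6.500×10^6 Pa.

6.50 N/mm²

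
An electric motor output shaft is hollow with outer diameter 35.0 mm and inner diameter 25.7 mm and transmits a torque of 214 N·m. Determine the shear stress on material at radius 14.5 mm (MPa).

29.7 MPa

J = π(d_o⁴ − d_i⁴)/32 = π(0.0350⁴ − 0.0257⁴)/32 = 1.045×10^-7 m⁴.
Shear stress varies linearly with radius: τ = T·r/J = 214.0 × 0.0145 / 1.045×10^-7 = 2.970×10^7 Pa.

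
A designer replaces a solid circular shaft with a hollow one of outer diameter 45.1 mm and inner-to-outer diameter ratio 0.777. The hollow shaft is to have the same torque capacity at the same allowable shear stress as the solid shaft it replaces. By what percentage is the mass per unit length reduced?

46.4 %

Equal τ_max and T ⇒ the solid shaft needs d_s³ = d_o³(1−k⁴), so d_s = 45.1·(1−0.777⁴)^(1/3) = 38.77 mm.
Area ratio A_h/A_s = d_o²(1−k²)/d_s² = (1−k²)/(1−k⁴)^(2/3) = 0.5361.
Mass saving = 1 − 0.5361 = 46.4 %.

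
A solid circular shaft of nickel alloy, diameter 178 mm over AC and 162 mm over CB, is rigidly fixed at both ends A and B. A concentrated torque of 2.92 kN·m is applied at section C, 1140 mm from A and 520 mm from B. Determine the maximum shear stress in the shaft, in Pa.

Compatibility: T_A·a/J_AC = T_B·b/J_CB with T_A + T_B = T₀.
J_AC = 9.86×10^-5 m⁴, J_CB = 6.76×10^-5 m⁴, so T_A = T₀·(J_AC/a)/((J_AC/a)+(J_CB/b)) = 1166 N·m, T_B = 1754 N·m.
τ in each portion: τ_AC = 1.05×10^6 Pa, τ_CB = 2.10×10^6 Pa; maximum is in CB.
τ_max = T_CB·r/J = 1754·0.0810/6.76×10^-5 = 2.101×10^6 Pa.

2.10e6 Pa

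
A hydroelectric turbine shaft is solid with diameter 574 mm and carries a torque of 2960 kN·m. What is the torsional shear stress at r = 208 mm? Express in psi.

J = πd⁴/32 = π(0.574)⁴/32 = 0.01066 m⁴.
Shear stress varies linearly with radius: τ = T·r/J = 2.960e6 × 0.208 / 0.01066 = 5.777×10^7 Pa.

8380 psi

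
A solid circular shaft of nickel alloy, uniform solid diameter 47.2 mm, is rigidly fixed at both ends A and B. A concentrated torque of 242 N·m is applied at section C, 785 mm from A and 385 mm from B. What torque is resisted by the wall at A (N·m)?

With uniform GJ and both ends fixed, compatibility θ_AC = θ_CB gives T_A·a = T_B·b, together with T_A + T_B = T₀.
T_A = T₀·b/(a+b) = 242.0·385/1170 = 79.63 N·m; T_B = 162.4 N·m.

79.6 N·m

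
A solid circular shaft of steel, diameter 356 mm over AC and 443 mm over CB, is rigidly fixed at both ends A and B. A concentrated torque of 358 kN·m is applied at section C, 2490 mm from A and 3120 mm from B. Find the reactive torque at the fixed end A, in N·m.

123000 N·m

Compatibility: T_A·a/J_AC = T_B·b/J_CB with T_A + T_B = T₀.
J_AC = 1.58×10^-3 m⁴, J_CB = 3.78×10^-3 m⁴, so T_A = T₀·(J_AC/a)/((J_AC/a)+(J_CB/b)) = 122900 N·m, T_B = 235100 N·m.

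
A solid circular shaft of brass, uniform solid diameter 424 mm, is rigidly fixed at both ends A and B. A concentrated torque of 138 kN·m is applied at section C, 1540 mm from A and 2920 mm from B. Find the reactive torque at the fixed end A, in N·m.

With uniform GJ and both ends fixed, compatibility θ_AC = θ_CB gives T_A·a = T_B·b, together with T_A + T_B = T₀.
T_A = T₀·b/(a+b) = 138000·2920/4460 = 90350 N·m; T_B = 47650 N·m.

90300 N·m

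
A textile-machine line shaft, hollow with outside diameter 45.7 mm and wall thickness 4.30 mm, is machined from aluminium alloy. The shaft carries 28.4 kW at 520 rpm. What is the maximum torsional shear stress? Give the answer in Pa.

ω = 2π·520/60 = 54.45 rad/s, so T = P/ω = 28.4×10³ / 54.45 = 521.5 N·m.
J = π(d_o⁴ − d_i⁴)/32 = π(0.0457⁴ − 0.0371⁴)/32 = 2.422×10^-7 m⁴.
τ_max = T·r/J = 521.5 × 0.0229 / 2.422×10^-7 = 4.920×10^7 Pa.

4.92e7 Pa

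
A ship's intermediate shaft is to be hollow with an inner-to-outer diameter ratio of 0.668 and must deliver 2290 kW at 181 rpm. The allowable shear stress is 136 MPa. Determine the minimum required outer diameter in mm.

178 mm

ω = 2π·181/60 = 18.95 rad/s, so T = P/ω = 2290×10³ / 18.95 = 120800 N·m.
For a hollow shaft with d_i/d_o = 0.668: τ_max = 16T/(π d_o³ (1−k⁴)), so d_o = [16T/(π τ_allow (1−k⁴))]^(1/3) = [16·120800/(π·1.36×10^8·0.8009)]^(1/3) = 0.1781 m.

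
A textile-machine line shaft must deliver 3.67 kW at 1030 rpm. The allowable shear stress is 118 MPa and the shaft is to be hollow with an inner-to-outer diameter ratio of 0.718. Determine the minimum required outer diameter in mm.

ω = 2π·1030/60 = 107.9 rad/s, so T = P/ω = 3.67×10³ / 107.9 = 34.03 N·m.
For a hollow shaft with d_i/d_o = 0.718: τ_max = 16T/(π d_o³ (1−k⁴)), so d_o = [16T/(π τ_allow (1−k⁴))]^(1/3) = [16·34.03/(π·1.18×10^8·0.7342)]^(1/3) = 0.01260 m.

12.6 mm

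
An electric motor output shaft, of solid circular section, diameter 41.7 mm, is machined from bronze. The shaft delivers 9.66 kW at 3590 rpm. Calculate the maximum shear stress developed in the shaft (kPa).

1800 kPa

ω = 2π·3590/60 = 375.9 rad/s, so T = P/ω = 9.66×10³ / 375.9 = 25.70 N·m.
J = πd⁴/32 = π(0.0417)⁴/32 = 2.969×10^-7 m⁴.
τ_max = T·r/J = 25.70 × 0.0209 / 2.969×10^-7 = 1.805×10^6 Pa.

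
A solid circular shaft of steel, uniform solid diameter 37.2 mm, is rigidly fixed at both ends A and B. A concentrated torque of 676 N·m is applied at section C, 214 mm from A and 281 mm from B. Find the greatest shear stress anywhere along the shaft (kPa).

38000 kPa

With uniform GJ and both ends fixed, compatibility θ_AC = θ_CB gives T_A·a = T_B·b, together with T_A + T_B = T₀.
T_A = T₀·b/(a+b) = 676.0·281/495.0 = 383.7 N·m; T_B = 292.3 N·m.
τ in each portion: τ_AC = 3.80×10^7 Pa, τ_CB = 2.89×10^7 Pa; maximum is in AC.
τ_max = T_AC·r/J = 383.7·0.0186/1.88×10^-7 = 3.797×10^7 Pa.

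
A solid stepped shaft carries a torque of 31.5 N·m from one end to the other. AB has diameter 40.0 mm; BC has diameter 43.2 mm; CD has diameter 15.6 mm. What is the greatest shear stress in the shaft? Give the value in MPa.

Under the same torque, τ_max = 16T/(πd³) is largest where d is smallest — segment CD (d = 15.6 mm).
τ_max = 16·31.50/(π·(0.0156)³) = 4.226×10^7 Pa.

42.3 MPa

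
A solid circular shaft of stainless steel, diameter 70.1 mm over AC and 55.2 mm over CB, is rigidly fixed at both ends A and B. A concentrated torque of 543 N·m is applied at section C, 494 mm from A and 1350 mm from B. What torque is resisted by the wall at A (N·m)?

Compatibility: T_A·a/J_AC = T_B·b/J_CB with T_A + T_B = T₀.
J_AC = 2.37×10^-6 m⁴, J_CB = 9.11×10^-7 m⁴, so T_A = T₀·(J_AC/a)/((J_AC/a)+(J_CB/b)) = 476.0 N·m, T_B = 66.97 N·m.

476 N·m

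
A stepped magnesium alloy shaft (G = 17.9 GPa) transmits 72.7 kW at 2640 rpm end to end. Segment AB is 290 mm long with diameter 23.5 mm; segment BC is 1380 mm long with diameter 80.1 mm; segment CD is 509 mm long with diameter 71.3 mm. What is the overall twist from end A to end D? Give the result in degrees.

ω = 2π·2640/60 = 276.5 rad/s, so T = P/ω = 72.7×10³ / 276.5 = 263.0 N·m.
J_AB = π(0.0235)⁴/32 = 2.99×10^-8 m⁴; J_BC = π(0.0801)⁴/32 = 4.04×10^-6 m⁴; J_CD = π(0.0713)⁴/32 = 2.54×10^-6 m⁴.
θ = (T/G)·Σ L_i/J_i = (263.0/17.9×10⁹)·(0.290/2.99×10^-8 + 1.38/4.04×10^-6 + 0.509/2.54×10^-6) = 0.1503 rad.

8.61°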